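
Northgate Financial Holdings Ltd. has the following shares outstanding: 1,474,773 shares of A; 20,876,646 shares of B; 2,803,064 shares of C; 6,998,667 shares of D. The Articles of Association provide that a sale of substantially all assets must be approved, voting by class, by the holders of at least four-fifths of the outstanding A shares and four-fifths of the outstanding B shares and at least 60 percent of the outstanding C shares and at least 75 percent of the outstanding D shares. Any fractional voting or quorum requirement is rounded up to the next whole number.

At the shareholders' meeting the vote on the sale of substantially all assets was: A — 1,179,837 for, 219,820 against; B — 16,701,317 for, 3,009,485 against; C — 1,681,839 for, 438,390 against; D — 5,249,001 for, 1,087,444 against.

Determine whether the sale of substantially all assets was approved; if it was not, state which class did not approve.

Approved — every class gave the required vote.

A: 4/5 of 1474773 = 1179818.40, rounded up to 1179819; 1,179,819 required, 1,179,837 in favor — approved.
B: 4/5 of 20876646 = 16701316.80, rounded up to 16701317; 16,701,317 required, 16,701,317 in favor — approved.
C: 3/5 of 2803064 = 1681838.40, rounded up to 1681839; 1,681,839 required, 1,681,839 in favor — approved.
D: 3/4 of 6998667 = 5249000.25, rounded up to 5249001; 5,249,001 required, 5,249,001 in favor — approved.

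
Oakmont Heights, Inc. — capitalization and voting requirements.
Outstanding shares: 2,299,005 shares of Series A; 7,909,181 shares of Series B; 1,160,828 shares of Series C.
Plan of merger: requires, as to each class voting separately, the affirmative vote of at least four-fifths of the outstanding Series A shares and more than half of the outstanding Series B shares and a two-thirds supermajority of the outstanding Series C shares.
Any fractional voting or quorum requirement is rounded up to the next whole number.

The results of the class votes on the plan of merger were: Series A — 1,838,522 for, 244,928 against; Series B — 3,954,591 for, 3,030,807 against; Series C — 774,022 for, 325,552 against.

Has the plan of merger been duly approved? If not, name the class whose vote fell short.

Not approved — the Series A shares did not give the required vote.

Series A: 4/5 of 2299005 = 1839204; 1,839,204 required, 1,838,522 in favor — not approved.
Series B: a majority of 7909181 is 3954591; 3,954,591 required, 3,954,591 in favor — approved.
Series C: 2/3 of 1160828 = 773885.33, rounded up to 773886; 773,886 required, 774,022 in favor — approved.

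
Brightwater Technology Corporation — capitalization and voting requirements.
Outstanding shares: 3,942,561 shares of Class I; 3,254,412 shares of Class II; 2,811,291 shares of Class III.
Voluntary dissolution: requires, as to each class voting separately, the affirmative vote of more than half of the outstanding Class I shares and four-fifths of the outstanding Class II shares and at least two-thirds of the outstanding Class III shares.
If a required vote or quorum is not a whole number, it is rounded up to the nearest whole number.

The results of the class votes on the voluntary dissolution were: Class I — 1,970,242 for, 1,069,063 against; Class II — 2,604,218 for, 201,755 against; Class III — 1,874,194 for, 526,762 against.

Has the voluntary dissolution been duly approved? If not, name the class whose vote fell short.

Class I: a majority of 3942561 is 1971281; 1,971,281 required, 1,970,242 in favor — not approved.
Class II: 4/5 of 3254412 = 2603529.60, rounded up to 2603530; 2,603,530 required, 2,604,218 in favor — approved.
Class III: 2/3 of 2811291 = 1874194; 1,874,194 required, 1,874,194 in favor — approved.

Not approved — the Class I shares did not give the required vote.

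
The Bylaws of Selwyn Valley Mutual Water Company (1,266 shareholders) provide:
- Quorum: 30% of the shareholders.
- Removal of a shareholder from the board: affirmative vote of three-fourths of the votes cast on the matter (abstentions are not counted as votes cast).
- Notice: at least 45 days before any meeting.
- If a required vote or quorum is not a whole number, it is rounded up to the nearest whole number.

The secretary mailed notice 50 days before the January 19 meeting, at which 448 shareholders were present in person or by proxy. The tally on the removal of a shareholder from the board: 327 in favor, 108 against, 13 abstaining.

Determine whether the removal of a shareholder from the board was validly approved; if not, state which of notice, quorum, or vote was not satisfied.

Valid — all requirements satisfied.

Notice: 50 days given; 45 required. Satisfied.
Quorum: 30% of 1,266 = 379.80, rounded up to 380; 448 present. Satisfied.
Vote: requires three-fourths of the votes cast (448 − 13 abstaining = 435); 3/4 of 435 = 326.25, rounded up to 327, so 327 needed; 327 in favor. Satisfied.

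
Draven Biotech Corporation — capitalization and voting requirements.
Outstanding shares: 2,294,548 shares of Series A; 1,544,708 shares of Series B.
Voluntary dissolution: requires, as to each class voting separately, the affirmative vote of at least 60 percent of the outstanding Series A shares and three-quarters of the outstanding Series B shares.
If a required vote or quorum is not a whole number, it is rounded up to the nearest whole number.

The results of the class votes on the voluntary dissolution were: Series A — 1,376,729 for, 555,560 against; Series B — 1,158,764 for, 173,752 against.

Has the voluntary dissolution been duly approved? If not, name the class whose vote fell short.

Series A: 3/5 of 2294548 = 1376728.80, rounded up to 1376729; 1,376,729 required, 1,376,729 in favor — approved.
Series B: 3/4 of 1544708 = 1158531; 1,158,531 required, 1,158,764 in favor — approved.

Approved — every class gave the required vote.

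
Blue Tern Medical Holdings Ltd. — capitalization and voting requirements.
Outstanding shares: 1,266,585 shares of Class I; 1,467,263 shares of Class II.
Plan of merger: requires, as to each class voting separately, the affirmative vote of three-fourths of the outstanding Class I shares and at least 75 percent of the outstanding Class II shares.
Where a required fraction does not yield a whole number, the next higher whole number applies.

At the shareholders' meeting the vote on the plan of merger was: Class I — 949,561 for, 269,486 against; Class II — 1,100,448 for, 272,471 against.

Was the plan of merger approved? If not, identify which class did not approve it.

Not approved — the Class I shares did not give the required vote.

Class I: 3/4 of 1266585 = 949938.75, rounded up to 949939; 949,939 required, 949,561 in favor — not approved.
Class II: 3/4 of 1467263 = 1100447.25, rounded up to 1100448; 1,100,448 required, 1,100,448 in favor — approved.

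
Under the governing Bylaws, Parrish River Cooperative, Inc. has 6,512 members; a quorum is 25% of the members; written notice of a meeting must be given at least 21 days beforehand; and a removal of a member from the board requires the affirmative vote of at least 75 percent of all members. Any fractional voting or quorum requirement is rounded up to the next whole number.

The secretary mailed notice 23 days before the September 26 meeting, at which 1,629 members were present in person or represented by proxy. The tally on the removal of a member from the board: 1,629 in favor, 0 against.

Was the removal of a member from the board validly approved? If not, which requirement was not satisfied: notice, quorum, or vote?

Notice: 23 days given; 21 required. Satisfied.
Quorum: 25% of 6,512 = 1,628; 1,629 present. Satisfied.
Vote: requires three-fourths of all members (6,512); 3/4 of 6512 = 4884, so 4,884 needed; 1,629 in favor. Not satisfied.

Invalid — vote requirement not satisfied.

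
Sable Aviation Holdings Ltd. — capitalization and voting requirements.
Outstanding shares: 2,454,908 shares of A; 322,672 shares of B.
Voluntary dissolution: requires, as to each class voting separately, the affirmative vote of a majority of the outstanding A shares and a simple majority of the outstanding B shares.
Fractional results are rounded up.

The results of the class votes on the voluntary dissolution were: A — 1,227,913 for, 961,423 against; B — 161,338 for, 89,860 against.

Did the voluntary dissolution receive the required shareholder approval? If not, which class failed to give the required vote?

Approved — every class gave the required vote.

A: a majority of 2454908 is 1227455; 1,227,455 required, 1,227,913 in favor — approved.
B: a majority of 322672 is 161337; 161,337 required, 161,338 in favor — approved.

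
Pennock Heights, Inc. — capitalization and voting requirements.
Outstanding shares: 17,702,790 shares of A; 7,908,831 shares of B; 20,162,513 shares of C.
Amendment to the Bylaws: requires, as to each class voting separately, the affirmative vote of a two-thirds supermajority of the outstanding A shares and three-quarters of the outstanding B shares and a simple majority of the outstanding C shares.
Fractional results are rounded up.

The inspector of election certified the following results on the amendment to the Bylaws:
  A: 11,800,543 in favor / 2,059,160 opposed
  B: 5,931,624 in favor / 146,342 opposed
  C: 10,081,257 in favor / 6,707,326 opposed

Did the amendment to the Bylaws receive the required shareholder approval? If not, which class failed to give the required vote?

Not approved — the A shares did not give the required vote.

A: 2/3 of 17702790 = 11801860; 11,801,860 required, 11,800,543 in favor — not approved.
B: 3/4 of 7908831 = 5931623.25, rounded up to 5931624; 5,931,624 required, 5,931,624 in favor — approved.
C: a majority of 20162513 is 10081257; 10,081,257 required, 10,081,257 in favor — approved.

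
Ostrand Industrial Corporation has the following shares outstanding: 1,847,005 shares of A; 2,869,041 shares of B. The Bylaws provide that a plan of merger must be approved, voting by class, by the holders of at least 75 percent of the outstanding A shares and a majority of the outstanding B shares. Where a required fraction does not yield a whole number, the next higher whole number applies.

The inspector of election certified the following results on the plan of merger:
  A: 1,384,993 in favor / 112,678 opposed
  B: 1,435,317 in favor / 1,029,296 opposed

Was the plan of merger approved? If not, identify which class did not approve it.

A: 3/4 of 1847005 = 1385253.75, rounded up to 1385254; 1,385,254 required, 1,384,993 in favor — not approved.
B: a majority of 2869041 is 1434521; 1,434,521 required, 1,435,317 in favor — approved.

Not approved — the A shares did not give the required vote.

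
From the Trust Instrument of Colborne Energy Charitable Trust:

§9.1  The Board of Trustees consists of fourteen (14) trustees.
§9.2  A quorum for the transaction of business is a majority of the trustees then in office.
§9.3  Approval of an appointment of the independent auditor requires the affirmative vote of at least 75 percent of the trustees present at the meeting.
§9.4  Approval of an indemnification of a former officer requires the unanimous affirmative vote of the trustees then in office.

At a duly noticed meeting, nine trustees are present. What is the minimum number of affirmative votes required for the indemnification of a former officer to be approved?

The indemnification of a former officer requires the unanimous vote of the trustees then in office (14).
Unanimous means all 14.
(Only 9 can vote, so the indemnification of a former officer cannot pass at this meeting, but the required vote is still 14.)

14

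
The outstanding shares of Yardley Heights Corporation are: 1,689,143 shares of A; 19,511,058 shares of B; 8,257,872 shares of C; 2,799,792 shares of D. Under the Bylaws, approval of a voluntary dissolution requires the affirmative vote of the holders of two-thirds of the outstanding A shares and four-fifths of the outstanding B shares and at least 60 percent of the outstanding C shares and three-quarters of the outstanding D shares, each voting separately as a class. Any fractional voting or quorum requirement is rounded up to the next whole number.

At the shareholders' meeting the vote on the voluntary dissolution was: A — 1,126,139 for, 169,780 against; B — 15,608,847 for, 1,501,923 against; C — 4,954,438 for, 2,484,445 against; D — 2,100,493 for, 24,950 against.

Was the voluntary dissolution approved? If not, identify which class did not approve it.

Not approved — the C shares did not give the required vote.

A: 2/3 of 1689143 = 1126095.33, rounded up to 1126096; 1,126,096 required, 1,126,139 in favor — approved.
B: 4/5 of 19511058 = 15608846.40, rounded up to 15608847; 15,608,847 required, 15,608,847 in favor — approved.
C: 3/5 of 8257872 = 4954723.20, rounded up to 4954724; 4,954,724 required, 4,954,438 in favor — not approved.
D: 3/4 of 2799792 = 2099844; 2,099,844 required, 2,100,493 in favor — approved.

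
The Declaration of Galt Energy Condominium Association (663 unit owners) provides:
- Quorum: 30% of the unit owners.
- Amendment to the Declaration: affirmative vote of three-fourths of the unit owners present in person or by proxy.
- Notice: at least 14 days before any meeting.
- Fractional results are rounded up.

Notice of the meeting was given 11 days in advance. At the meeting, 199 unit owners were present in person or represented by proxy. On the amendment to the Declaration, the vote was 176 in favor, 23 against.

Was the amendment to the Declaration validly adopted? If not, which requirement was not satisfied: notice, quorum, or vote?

Notice: 11 days given; 14 required. Not satisfied.
Quorum: 30% of 663 = 198.90, rounded up to 199; 199 present. Satisfied.
Vote: requires three-fourths of those present (199); 3/4 of 199 = 149.25, rounded up to 150, so 150 needed; 176 in favor. Satisfied.

Invalid — notice requirement not satisfied.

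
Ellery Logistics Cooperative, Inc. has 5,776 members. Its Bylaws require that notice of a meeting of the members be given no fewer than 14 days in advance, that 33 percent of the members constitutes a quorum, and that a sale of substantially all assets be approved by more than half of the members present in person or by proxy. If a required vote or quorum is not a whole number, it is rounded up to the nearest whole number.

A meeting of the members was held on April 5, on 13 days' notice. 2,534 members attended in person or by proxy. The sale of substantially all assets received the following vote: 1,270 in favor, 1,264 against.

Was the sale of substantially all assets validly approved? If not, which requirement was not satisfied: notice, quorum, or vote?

Notice: 13 days given; 14 required. Not satisfied.
Quorum: 33% of 5,776 = 1,906.08, rounded up to 1,907; 2,534 present. Satisfied.
Vote: requires a majority of those present (2,534); a majority of 2534 is 1268, so 1,268 needed; 1,270 in favor. Satisfied.

Invalid — notice requirement not satisfied.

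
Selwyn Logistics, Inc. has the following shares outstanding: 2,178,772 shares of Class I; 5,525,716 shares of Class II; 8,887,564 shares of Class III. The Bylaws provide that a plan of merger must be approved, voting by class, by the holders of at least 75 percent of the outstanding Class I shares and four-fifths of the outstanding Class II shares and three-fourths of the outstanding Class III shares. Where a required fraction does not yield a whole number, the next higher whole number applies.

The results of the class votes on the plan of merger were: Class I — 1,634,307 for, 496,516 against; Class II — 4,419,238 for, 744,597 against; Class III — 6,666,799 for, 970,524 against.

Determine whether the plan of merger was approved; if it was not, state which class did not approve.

Not approved — the Class II shares did not give the required vote.

Class I: 3/4 of 2178772 = 1634079; 1,634,079 required, 1,634,307 in favor — approved.
Class II: 4/5 of 5525716 = 4420572.80, rounded up to 4420573; 4,420,573 required, 4,419,238 in favor — not approved.
Class III: 3/4 of 8887564 = 6665673; 6,665,673 required, 6,666,799 in favor — approved.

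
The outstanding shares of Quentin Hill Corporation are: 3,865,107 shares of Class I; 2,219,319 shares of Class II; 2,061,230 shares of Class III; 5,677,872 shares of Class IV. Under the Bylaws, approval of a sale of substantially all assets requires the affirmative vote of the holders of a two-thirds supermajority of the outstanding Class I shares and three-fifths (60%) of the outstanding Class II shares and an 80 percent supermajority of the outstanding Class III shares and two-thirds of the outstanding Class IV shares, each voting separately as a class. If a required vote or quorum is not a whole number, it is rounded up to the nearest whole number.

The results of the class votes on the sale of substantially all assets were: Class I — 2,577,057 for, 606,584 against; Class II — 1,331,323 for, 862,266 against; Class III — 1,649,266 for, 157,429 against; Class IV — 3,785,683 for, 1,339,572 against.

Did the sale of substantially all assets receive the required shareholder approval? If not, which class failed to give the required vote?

Not approved — the Class II shares did not give the required vote.

Class I: 2/3 of 3865107 = 2576738; 2,576,738 required, 2,577,057 in favor — approved.
Class II: 3/5 of 2219319 = 1331591.40, rounded up to 1331592; 1,331,592 required, 1,331,323 in favor — not approved.
Class III: 4/5 of 2061230 = 1648984; 1,648,984 required, 1,649,266 in favor — approved.
Class IV: 2/3 of 5677872 = 3785248; 3,785,248 required, 3,785,683 in favor — approved.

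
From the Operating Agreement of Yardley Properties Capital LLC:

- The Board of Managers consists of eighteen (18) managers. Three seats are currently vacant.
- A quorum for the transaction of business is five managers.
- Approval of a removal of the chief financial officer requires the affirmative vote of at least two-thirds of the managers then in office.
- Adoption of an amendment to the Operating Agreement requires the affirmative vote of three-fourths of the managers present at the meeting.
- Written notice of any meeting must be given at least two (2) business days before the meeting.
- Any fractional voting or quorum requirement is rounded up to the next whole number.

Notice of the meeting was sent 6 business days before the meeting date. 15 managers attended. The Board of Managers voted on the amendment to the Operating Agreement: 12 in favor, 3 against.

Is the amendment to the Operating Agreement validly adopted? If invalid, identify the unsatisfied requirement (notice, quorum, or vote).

Notice: 6 business days given; 2 required (6 ≥ 2). Satisfied.
Quorum: 15 present; quorum is 5. Satisfied.
Vote: the amendment to the Operating Agreement requires three-fourths of the managers present (15). 3/4 of 15 = 11.25, rounded up to 12, so 12 affirmative votes are needed; 12 voted in favor. Satisfied.

Valid — all requirements satisfied.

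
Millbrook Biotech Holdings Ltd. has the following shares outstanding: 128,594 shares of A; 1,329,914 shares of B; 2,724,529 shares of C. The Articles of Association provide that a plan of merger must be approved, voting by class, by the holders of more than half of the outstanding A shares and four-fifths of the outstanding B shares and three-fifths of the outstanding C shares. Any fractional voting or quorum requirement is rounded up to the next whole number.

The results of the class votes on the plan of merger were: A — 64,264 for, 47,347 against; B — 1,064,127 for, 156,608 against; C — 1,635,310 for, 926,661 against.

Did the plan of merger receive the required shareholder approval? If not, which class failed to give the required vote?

Not approved — the A shares did not give the required vote.

A: a majority of 128594 is 64298; 64,298 required, 64,264 in favor — not approved.
B: 4/5 of 1329914 = 1063931.20, rounded up to 1063932; 1,063,932 required, 1,064,127 in favor — approved.
C: 3/5 of 2724529 = 1634717.40, rounded up to 1634718; 1,634,718 required, 1,635,310 in favor — approved.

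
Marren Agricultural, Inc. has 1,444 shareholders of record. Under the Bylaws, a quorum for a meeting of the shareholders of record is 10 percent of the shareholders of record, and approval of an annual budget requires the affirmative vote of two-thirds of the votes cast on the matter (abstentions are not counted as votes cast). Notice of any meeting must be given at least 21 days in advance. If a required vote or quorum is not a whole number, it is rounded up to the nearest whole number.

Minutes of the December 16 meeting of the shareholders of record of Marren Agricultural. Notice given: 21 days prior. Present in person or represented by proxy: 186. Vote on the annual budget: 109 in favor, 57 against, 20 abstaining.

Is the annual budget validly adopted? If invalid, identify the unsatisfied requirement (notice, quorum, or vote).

Invalid — vote requirement not satisfied.

Notice: 21 days given; 21 required. Satisfied.
Quorum: 10% of 1,444 = 144.40, rounded up to 145; 186 present. Satisfied.
Vote: requires two-thirds of the votes cast (186 − 20 abstaining = 166); 2/3 of 166 = 110.67, rounded up to 111, so 111 needed; 109 in favor. Not satisfied.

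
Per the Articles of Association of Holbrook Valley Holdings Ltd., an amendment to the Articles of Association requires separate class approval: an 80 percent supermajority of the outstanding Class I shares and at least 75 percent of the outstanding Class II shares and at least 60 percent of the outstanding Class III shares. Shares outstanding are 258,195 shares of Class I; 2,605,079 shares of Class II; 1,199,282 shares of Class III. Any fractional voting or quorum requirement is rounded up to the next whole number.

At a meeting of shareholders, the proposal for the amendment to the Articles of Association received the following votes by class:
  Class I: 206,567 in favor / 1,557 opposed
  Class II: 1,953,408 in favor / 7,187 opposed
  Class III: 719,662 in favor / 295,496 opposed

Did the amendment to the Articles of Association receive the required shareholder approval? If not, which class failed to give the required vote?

Not approved — the Class II shares did not give the required vote.

Class I: 4/5 of 258195 = 206556; 206,556 required, 206,567 in favor — approved.
Class II: 3/4 of 2605079 = 1953809.25, rounded up to 1953810; 1,953,810 required, 1,953,408 in favor — not approved.
Class III: 3/5 of 1199282 = 719569.20, rounded up to 719570; 719,570 required, 719,662 in favor — approved.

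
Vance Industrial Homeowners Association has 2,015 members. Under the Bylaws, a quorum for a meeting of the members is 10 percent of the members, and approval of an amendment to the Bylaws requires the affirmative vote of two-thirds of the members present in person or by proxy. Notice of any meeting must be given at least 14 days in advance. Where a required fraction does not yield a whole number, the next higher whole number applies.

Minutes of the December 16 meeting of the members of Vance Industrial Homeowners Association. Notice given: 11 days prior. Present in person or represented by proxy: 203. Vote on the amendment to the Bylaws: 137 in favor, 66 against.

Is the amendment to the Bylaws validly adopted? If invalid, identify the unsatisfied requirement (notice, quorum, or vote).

Notice: 11 days given; 14 required. Not satisfied.
Quorum: 10% of 2,015 = 201.50, rounded up to 202; 203 present. Satisfied.
Vote: requires two-thirds of those present (203); 2/3 of 203 = 135.33, rounded up to 136, so 136 needed; 137 in favor. Satisfied.

Invalid — notice requirement not satisfied.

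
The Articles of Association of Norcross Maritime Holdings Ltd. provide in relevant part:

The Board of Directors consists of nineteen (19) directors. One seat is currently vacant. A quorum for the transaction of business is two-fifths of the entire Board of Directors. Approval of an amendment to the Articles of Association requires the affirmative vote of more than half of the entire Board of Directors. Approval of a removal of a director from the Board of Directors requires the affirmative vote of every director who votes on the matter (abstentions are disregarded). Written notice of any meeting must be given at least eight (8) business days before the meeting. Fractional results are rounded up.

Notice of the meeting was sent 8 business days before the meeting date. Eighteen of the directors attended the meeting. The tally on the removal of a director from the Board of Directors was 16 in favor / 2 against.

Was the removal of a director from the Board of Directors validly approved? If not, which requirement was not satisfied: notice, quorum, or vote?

Invalid — vote requirement not satisfied.

Notice: 8 business days given; 8 required (8 ≥ 8). Satisfied.
Quorum: 18 present; quorum is 8. Satisfied.
Vote: the removal of a director from the Board of Directors requires the unanimous vote of the votes cast (18). Unanimous means all 18, so 18 affirmative votes are needed; 16 voted in favor. Not satisfied.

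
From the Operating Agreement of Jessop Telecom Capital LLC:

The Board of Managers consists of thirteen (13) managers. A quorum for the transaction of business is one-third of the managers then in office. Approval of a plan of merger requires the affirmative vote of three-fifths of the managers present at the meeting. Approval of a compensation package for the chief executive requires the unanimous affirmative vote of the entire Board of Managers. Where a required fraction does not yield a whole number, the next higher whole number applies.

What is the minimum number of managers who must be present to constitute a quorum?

1/3 of 13 = 4.33, rounded up to 5.

5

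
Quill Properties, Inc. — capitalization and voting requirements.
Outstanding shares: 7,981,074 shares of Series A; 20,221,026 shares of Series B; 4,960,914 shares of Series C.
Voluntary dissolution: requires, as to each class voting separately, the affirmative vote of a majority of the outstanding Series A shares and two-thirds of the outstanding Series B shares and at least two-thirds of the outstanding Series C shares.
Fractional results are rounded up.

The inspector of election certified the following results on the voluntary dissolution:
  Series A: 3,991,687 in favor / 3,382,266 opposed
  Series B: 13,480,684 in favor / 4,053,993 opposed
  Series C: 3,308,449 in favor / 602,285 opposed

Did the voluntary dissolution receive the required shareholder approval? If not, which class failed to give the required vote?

Approved — every class gave the required vote.

Series A: a majority of 7981074 is 3990538; 3,990,538 required, 3,991,687 in favor — approved.
Series B: 2/3 of 20221026 = 13480684; 13,480,684 required, 13,480,684 in favor — approved.
Series C: 2/3 of 4960914 = 3307276; 3,307,276 required, 3,308,449 in favor — approved.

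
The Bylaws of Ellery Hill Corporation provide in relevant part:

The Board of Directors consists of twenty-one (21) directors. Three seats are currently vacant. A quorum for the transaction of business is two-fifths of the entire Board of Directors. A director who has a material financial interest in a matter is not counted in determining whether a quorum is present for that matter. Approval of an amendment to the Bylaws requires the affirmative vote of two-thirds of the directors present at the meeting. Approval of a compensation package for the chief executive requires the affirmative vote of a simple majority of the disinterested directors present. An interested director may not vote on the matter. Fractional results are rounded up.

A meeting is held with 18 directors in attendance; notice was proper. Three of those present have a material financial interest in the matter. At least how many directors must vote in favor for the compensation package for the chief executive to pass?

The compensation package for the chief executive requires a majority of the disinterested directors present (18 − 3 = 15).
A majority of 15 is 8.

8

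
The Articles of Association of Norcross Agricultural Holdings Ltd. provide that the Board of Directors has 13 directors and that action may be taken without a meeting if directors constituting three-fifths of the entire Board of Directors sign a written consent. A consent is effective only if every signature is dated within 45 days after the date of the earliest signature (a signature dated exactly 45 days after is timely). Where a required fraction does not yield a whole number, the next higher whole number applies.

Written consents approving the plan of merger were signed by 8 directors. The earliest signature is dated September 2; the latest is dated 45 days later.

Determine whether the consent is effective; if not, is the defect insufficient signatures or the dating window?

Effective — both the signature and dating-window requirements are satisfied.

Signatures required: three-fifths of 13 — 3/5 of 13 = 7.80, rounded up to 8, so 8 needed; 8 signed. Sufficient.
Dating window: the latest signature is 45 days after the earliest; the limit is 45 days. Within the window.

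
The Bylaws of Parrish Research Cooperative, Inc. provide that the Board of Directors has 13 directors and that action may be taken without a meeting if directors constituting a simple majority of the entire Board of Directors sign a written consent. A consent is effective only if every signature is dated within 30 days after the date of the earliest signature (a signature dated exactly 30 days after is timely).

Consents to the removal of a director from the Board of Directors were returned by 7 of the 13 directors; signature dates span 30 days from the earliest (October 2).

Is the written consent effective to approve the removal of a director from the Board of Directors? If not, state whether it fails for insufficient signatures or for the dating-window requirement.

Signatures required: a simple majority of 13 — a majority of 13 is 7, so 7 needed; 7 signed. Sufficient.
Dating window: the latest signature is 30 days after the earliest; the limit is 30 days. Within the window.

Effective — both the signature and dating-window requirements are satisfied.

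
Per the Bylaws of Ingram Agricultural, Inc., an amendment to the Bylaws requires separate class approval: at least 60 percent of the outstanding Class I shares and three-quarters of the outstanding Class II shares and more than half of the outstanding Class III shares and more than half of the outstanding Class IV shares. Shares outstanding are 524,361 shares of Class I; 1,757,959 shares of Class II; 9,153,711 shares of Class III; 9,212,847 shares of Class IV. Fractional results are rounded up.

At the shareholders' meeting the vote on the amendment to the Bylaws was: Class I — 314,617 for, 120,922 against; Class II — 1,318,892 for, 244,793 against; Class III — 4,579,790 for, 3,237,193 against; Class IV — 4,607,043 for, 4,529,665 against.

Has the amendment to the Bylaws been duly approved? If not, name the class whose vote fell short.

Approved — every class gave the required vote.

Class I: 3/5 of 524361 = 314616.60, rounded up to 314617; 314,617 required, 314,617 in favor — approved.
Class II: 3/4 of 1757959 = 1318469.25, rounded up to 1318470; 1,318,470 required, 1,318,892 in favor — approved.
Class III: a majority of 9153711 is 4576856; 4,576,856 required, 4,579,790 in favor — approved.
Class IV: a majority of 9212847 is 4606424; 4,606,424 required, 4,607,043 in favor — approved.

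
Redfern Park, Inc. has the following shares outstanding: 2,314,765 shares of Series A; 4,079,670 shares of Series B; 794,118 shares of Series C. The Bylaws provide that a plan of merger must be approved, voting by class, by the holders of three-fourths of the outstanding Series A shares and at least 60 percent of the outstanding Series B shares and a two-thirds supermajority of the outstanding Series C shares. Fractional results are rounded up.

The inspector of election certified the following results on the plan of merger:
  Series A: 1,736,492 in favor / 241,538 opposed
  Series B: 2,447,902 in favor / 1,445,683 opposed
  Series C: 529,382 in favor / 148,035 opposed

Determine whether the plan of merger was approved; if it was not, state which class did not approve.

Not approved — the Series C shares did not give the required vote.

Series A: 3/4 of 2314765 = 1736073.75, rounded up to 1736074; 1,736,074 required, 1,736,492 in favor — approved.
Series B: 3/5 of 4079670 = 2447802; 2,447,802 required, 2,447,902 in favor — approved.
Series C: 2/3 of 794118 = 529412; 529,412 required, 529,382 in favor — not approved.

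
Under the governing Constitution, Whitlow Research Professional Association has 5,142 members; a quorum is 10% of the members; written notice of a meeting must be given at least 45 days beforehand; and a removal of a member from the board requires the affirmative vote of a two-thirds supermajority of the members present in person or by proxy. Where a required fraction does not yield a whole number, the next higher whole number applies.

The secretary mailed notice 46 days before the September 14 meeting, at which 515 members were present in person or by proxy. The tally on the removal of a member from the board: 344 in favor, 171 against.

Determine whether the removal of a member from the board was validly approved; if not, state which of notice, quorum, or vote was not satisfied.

Notice: 46 days given; 45 required. Satisfied.
Quorum: 10% of 5,142 = 514.20, rounded up to 515; 515 present. Satisfied.
Vote: requires two-thirds of those present (515); 2/3 of 515 = 343.33, rounded up to 344, so 344 needed; 344 in favor. Satisfied.

Valid — all requirements satisfied.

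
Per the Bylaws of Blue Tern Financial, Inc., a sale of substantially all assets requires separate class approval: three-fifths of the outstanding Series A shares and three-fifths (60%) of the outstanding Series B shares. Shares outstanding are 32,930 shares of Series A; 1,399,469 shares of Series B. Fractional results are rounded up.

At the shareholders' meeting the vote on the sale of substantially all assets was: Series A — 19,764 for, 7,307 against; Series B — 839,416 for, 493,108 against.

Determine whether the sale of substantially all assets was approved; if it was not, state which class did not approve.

Series A: 3/5 of 32930 = 19758; 19,758 required, 19,764 in favor — approved.
Series B: 3/5 of 1399469 = 839681.40, rounded up to 839682; 839,682 required, 839,416 in favor — not approved.

Not approved — the Series B shares did not give the required vote.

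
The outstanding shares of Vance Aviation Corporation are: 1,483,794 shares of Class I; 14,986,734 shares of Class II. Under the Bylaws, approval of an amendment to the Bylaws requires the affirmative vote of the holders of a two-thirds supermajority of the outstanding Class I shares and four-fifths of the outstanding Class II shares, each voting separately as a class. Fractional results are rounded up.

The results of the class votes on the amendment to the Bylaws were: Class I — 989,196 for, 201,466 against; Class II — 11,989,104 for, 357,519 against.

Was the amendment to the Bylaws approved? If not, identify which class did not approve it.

Class I: 2/3 of 1483794 = 989196; 989,196 required, 989,196 in favor — approved.
Class II: 4/5 of 14986734 = 11989387.20, rounded up to 11989388; 11,989,388 required, 11,989,104 in favor — not approved.

Not approved — the Class II shares did not give the required vote.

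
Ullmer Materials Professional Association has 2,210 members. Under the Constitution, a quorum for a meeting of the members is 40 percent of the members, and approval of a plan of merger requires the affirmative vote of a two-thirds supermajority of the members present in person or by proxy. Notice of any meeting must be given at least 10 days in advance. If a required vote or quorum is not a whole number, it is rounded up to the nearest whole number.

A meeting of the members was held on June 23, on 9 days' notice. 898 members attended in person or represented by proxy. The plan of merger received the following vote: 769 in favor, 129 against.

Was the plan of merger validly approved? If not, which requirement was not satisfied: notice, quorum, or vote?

Invalid — notice requirement not satisfied.

Notice: 9 days given; 10 required. Not satisfied.
Quorum: 40% of 2,210 = 884; 898 present. Satisfied.
Vote: requires two-thirds of those present (898); 2/3 of 898 = 598.67, rounded up to 599, so 599 needed; 769 in favor. Satisfied.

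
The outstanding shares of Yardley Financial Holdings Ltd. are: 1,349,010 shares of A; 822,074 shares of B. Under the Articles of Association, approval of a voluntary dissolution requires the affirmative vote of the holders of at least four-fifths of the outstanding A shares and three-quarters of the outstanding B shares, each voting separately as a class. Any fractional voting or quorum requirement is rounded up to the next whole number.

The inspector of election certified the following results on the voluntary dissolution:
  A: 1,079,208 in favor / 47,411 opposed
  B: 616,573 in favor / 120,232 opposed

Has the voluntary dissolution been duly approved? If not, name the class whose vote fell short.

Approved — every class gave the required vote.

A: 4/5 of 1349010 = 1079208; 1,079,208 required, 1,079,208 in favor — approved.
B: 3/4 of 822074 = 616555.50, rounded up to 616556; 616,556 required, 616,573 in favor — approved.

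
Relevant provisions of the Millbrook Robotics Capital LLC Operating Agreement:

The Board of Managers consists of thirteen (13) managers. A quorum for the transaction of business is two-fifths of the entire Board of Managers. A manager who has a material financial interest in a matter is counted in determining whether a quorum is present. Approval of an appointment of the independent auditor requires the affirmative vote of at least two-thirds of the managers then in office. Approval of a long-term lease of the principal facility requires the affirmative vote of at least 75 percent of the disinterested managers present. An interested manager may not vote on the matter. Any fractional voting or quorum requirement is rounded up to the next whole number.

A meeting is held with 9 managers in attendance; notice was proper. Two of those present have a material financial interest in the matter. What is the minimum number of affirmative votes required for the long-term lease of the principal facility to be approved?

The long-term lease of the principal facility requires three-fourths of the disinterested managers present (9 − 2 = 7).
3/4 of 7 = 5.25, rounded up to 6.

6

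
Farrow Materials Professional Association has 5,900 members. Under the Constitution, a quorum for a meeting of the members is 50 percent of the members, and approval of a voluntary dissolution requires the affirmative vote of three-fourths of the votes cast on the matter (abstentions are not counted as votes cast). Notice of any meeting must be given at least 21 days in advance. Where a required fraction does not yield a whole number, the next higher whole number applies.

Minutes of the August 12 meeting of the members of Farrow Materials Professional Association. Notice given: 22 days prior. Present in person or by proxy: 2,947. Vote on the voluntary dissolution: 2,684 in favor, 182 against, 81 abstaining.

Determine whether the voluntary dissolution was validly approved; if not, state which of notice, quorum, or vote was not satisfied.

Notice: 22 days given; 21 required. Satisfied.
Quorum: 50% of 5,900 = 2,950; 2,947 present. Not satisfied.
Vote: requires three-fourths of the votes cast (2,947 − 81 abstaining = 2,866); 3/4 of 2866 = 2149.50, rounded up to 2150, so 2,150 needed; 2,684 in favor. Satisfied.

Invalid — quorum requirement not satisfied.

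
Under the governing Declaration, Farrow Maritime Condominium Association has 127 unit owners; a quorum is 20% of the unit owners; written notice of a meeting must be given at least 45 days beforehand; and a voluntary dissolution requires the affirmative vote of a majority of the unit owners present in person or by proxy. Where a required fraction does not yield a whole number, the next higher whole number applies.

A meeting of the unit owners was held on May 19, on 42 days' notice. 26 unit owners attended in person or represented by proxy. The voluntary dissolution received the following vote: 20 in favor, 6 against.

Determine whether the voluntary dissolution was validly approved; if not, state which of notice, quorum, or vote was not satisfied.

Notice: 42 days given; 45 required. Not satisfied.
Quorum: 20% of 127 = 25.40, rounded up to 26; 26 present. Satisfied.
Vote: requires a majority of those present (26); a majority of 26 is 14, so 14 needed; 20 in favor. Satisfied.

Invalid — notice requirement not satisfied.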